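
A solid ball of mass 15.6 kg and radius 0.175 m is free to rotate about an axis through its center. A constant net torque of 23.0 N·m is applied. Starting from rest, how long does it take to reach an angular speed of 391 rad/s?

t ≈ 3.25 s

I = (2/5)MR² = (2/5)(15.6)(0.175)² = 0.1911 kg·m².
α = τ/I = 23.0/0.1911 = 120.4 rad/s².
ω = αt ⇒ t = ω/α = 391/120.4 = 3.249 s.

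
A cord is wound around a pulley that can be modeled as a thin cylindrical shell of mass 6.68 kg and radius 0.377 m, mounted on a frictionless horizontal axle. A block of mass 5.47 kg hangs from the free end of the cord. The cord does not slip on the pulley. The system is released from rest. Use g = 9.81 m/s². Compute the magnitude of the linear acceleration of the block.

I = MR² = (6.68)(0.377)² = 0.9494 kg·m².
Block: mg − T = ma. Pulley: TR = Iα. No-slip: a = αR, so T = (I/R²)a = 6.680·a.
Then mg = (m + 6.680)a, so a = (5.47)(9.81)/(5.47 + 6.680) = 4.417 m/s².

a ≈ 4.42 m/s²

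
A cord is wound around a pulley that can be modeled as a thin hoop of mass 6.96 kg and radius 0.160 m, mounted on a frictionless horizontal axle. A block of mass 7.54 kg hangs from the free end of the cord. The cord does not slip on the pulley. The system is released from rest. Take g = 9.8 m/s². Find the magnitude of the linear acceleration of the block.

a ≈ 5.10 m/s²

I = MR² = (6.96)(0.160)² = 0.1782 kg·m².
Block: mg − T = ma. Pulley: TR = Iα. No-slip: a = αR, so T = (I/R²)a = 6.960·a.
Then mg = (m + 6.960)a, so a = (7.54)(9.8)/(7.54 + 6.960) = 5.096 m/s².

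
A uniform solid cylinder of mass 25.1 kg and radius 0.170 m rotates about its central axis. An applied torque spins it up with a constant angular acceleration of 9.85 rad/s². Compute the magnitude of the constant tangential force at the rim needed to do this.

I = ½MR² = (1/2)(25.1)(0.170)² = 0.3627 kg·m².
The required torque is τ = Iα = (0.3627)(9.850) = 3.573 N·m.
A tangential force at the rim gives τ = FR, so F = τ/R = 3.573/0.170 = 21.01 N.

F ≈ 21.0 N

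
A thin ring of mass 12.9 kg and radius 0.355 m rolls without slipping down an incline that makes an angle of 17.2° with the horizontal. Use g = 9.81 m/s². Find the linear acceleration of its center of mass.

Translation along the incline: Mg sinθ − f = Ma.
Rotation about the center: fR = Iα with I = MR². No-slip gives a = αR, so f = (I/R²)a = M a.
Substituting: Mg sinθ = (1 + 1.000)Ma, so a = g sinθ/(1 + 1.000) = (9.81) sin 17.2° / 2.000 = 1.450 m/s².

a ≈ 1.45 m/s²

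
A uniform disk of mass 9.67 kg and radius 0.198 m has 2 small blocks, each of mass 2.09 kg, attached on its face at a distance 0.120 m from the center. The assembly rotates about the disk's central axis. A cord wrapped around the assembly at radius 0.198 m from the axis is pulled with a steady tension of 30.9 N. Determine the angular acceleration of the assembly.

α ≈ 24.5 rad/s²

I_disk = ½MR² = ½(9.67)(0.198)² = 0.1896 kg·m².
I_blocks = 2·m·r² = 2(2.09)(0.120)² = 0.06019 kg·m².
Total I = 0.2497 kg·m².
τ = F r = (30.9)(0.198) = 6.118 N·m.
α = τ/I = 6.118/0.2497 = 24.50 rad/s².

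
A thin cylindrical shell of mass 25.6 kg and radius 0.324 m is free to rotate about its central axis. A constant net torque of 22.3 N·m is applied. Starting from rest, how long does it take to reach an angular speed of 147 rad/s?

t ≈ 17.7 s

I = MR² = (25.6)(0.324)² = 2.687 kg·m².
α = τ/I = 22.3/2.687 = 8.298 rad/s².
ω = αt ⇒ t = ω/α = 147/8.298 = 17.72 s.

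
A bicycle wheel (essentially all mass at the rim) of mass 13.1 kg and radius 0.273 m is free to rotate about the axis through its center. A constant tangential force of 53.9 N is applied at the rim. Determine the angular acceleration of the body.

α ≈ 15.1 rad/s²

I = MR² = (13.1)(0.273)² = 0.9763 kg·m².
τ = F R = (53.9)(0.273) = 14.71 N·m.
From τ = Iα: α = 14.71/0.9763 = 15.07 rad/s².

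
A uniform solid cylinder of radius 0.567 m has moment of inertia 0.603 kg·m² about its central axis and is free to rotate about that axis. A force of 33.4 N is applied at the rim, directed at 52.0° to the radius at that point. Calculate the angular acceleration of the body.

α ≈ 24.7 rad/s²

Only the tangential component produces torque: τ = F R sinθ = (33.4)(0.567) sin 52.0° = 14.92 N·m.
From τ = Iα: α = 14.92/0.6030 = 24.75 rad/s².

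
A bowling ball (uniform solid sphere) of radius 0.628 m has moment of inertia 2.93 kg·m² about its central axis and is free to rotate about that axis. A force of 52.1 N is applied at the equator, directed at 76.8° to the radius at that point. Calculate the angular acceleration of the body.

Only the tangential component produces torque: τ = F R sinθ = (52.1)(0.628) sin 76.8° = 31.85 N·m.
Newton's second law for rotation, τ = Iα, gives α = τ/I = 31.85/2.930 = 10.87 rad/s².

α ≈ 10.9 rad/s²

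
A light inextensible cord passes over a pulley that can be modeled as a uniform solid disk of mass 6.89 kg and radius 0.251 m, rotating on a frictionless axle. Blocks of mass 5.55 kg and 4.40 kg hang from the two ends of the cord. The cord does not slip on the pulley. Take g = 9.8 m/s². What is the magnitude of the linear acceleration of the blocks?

I = ½MR² = (1/2)(6.89)(0.251)² = 0.2170 kg·m².
Heavier block: m₁g − T₁ = m₁a. Lighter block: T₂ − m₂g = m₂a.
Pulley: (T₁ − T₂)R = Iα = I(a/R), so T₁ − T₂ = (I/R²)a = (1/2)M_p a = 3.445·a.
Adding the three: (m₁ − m₂)g = (m₁ + m₂ + 3.445)a, so a = (5.55 − 4.40)(9.8)/(5.55 + 4.40 + 3.445) = 0.8414 m/s².

a ≈ 0.841 m/s²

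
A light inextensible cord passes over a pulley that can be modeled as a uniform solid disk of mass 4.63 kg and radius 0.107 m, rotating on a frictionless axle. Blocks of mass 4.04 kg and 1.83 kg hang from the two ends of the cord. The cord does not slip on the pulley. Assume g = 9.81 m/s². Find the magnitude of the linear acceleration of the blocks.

I = ½MR² = (1/2)(4.63)(0.107)² = 0.02650 kg·m².
Heavier block: m₁g − T₁ = m₁a. Lighter block: T₂ − m₂g = m₂a.
Pulley: (T₁ − T₂)R = Iα = I(a/R), so T₁ − T₂ = (I/R²)a = (1/2)M_p a = 2.315·a.
Adding the three: (m₁ − m₂)g = (m₁ + m₂ + 2.315)a, so a = (4.04 − 1.83)(9.81)/(4.04 + 1.83 + 2.315) = 2.649 m/s².

a ≈ 2.65 m/s²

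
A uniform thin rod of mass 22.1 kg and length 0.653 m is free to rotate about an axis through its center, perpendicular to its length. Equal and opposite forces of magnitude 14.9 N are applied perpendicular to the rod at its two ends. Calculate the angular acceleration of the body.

α ≈ 12.4 rad/s²

I = (1/12)ML² = (1/12)(22.1)(0.653)² = 0.7853 kg·m².
The couple gives τ = F·(L/2) + F·(L/2) = F L = (14.9)(0.653) = 9.730 N·m.
Newton's second law for rotation, τ = Iα, gives α = τ/I = 9.730/0.7853 = 12.39 rad/s².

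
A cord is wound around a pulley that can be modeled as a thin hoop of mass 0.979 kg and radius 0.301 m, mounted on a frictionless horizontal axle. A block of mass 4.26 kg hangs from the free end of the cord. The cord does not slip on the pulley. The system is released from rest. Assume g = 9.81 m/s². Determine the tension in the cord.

T ≈ 7.81 N

I = MR² = (0.979)(0.301)² = 0.08870 kg·m².
Block: mg − T = ma. Pulley: TR = Iα. No-slip: a = αR, so T = (I/R²)a = 0.9790·a.
Then mg = (m + 0.9790)a, so a = (4.26)(9.81)/(4.26 + 0.9790) = 7.977 m/s².
T = 0.9790·a = 7.809 N.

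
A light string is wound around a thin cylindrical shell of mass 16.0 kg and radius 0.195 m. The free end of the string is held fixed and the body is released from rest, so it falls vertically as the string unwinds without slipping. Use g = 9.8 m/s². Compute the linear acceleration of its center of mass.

a ≈ 4.90 m/s²

Translation: Mg − T = Ma. Rotation about the center: TR = Iα with I = MR².
With a = αR: T = (I/R²)a = M a, so Mg = (1 + 1.000)Ma.
a = g/(1 + 1.000) = 9.8/2.000 = 4.900 m/s².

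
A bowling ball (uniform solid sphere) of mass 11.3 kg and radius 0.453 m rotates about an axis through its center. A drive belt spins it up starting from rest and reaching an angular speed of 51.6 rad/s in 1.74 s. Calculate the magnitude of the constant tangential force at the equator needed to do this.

F ≈ 60.7 N

I = (2/5)MR² = (2/5)(11.3)(0.453)² = 0.9275 kg·m².
α = Δω/Δt = (51.6 − 0)/1.74 = 29.66 rad/s².
The required torque is τ = Iα = (0.9275)(29.66) = 27.51 N·m.
A tangential force at the equator gives τ = FR, so F = τ/R = 27.51/0.453 = 60.72 N.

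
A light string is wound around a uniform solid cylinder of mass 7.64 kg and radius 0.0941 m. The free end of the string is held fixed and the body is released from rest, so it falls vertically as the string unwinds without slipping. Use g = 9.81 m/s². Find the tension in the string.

T ≈ 25.0 N

Translation: Mg − T = Ma. Rotation about the center: TR = Iα with I = ½MR².
With a = αR: T = (I/R²)a = (1/2)M a, so Mg = (1 + 0.5000)Ma.
a = g/(1 + 0.5000) = 9.81/1.500 = 6.540 m/s².
T = 0.5000·M·a = (0.5000)(7.64)(6.540) = 24.98 N.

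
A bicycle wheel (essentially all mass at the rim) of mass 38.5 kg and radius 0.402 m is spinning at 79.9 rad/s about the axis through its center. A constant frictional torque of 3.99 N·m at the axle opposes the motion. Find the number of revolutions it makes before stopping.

I = MR² = (38.5)(0.402)² = 6.222 kg·m².
The net torque has magnitude 3.99 N·m, opposing ω.
|α| = τ/I = 3.990/6.222 = 0.6413 rad/s² (deceleration).
ω² = ω₀² − 2|α|θ with ω = 0 ⇒ θ = ω₀²/(2|α|) = 4977 rad = 792.2 rev.

≈ 792 revolutions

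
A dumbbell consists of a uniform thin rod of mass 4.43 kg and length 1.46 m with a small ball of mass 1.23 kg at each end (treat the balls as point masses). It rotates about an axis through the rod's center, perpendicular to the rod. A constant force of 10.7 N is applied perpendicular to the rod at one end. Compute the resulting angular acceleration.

α ≈ 3.72 rad/s²

I_rod = (1/12)ML² = (1/12)(4.43)(1.46)² = 0.7869 kg·m².
I_balls = 2·m·(L/2)² = 2(1.23)(0.7300)² = 1.311 kg·m².
Total I = 2.098 kg·m².
τ = F·(L/2) = (10.7)(0.730) = 7.811 N·m.
α = τ/I = 7.811/2.098 = 3.723 rad/s².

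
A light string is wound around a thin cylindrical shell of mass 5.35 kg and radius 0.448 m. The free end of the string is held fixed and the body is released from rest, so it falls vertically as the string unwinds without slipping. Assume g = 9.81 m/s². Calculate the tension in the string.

T ≈ 26.2 N

Translation: Mg − T = Ma. Rotation about the center: TR = Iα with I = MR².
With a = αR: T = (I/R²)a = M a, so Mg = (1 + 1.000)Ma.
a = g/(1 + 1.000) = 9.81/2.000 = 4.905 m/s².
T = 1.000·M·a = (1.000)(5.35)(4.905) = 26.24 N.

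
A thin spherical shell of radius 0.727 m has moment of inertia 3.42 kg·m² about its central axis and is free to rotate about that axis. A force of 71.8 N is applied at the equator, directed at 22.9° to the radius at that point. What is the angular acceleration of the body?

Only the tangential component produces torque: τ = F R sinθ = (71.8)(0.727) sin 22.9° = 20.31 N·m.
Newton's second law for rotation, τ = Iα, gives α = τ/I = 20.31/3.420 = 5.939 rad/s².

α ≈ 5.94 rad/s²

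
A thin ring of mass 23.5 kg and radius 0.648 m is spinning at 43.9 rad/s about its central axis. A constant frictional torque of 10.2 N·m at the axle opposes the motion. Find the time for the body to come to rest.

I = MR² = (23.5)(0.648)² = 9.868 kg·m².
The net torque has magnitude 10.2 N·m, opposing ω.
|α| = τ/I = 10.20/9.868 = 1.034 rad/s² (deceleration).
0 = ω₀ − |α|t ⇒ t = ω₀/|α| = 43.9/1.034 = 42.47 s.

t ≈ 42.5 s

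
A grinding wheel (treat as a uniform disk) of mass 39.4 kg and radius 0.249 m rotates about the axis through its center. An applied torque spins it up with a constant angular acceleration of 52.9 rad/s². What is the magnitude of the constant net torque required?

I = ½MR² = (1/2)(39.4)(0.249)² = 1.221 kg·m².
τ = Iα = (1.221)(52.90) = 64.61 N·m.

τ ≈ 64.6 N·m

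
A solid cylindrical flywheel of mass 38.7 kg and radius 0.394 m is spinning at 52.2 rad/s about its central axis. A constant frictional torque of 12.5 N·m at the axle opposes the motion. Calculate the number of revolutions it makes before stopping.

≈ 52.1 revolutions

I = ½MR² = (1/2)(38.7)(0.394)² = 3.004 kg·m².
The net torque has magnitude 12.5 N·m, opposing ω.
|α| = τ/I = 12.50/3.004 = 4.161 rad/s² (deceleration).
ω² = ω₀² − 2|α|θ with ω = 0 ⇒ θ = ω₀²/(2|α|) = 327.4 rad = 52.11 rev.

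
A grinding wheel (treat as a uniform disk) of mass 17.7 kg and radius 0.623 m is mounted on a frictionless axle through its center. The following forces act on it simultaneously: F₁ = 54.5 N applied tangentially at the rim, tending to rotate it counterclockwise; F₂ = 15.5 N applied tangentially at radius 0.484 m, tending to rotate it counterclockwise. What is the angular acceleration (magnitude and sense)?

α ≈ 12.1 rad/s², counterclockwise

I = ½MR² = (1/2)(17.7)(0.623)² = 3.435 kg·m².
Taking counterclockwise as positive: τ₁ = +(54.5)(0.623) = +33.95 N·m; τ₂ = +(15.5)(0.484) = +7.502 N·m.
Net torque τ = 41.46 N·m.
α = τ/I = 41.46/3.435 = 12.07 rad/s².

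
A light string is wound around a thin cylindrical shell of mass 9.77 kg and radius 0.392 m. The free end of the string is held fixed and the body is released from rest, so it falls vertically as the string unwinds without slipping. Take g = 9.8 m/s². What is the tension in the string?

T ≈ 47.9 N

Translation: Mg − T = Ma. Rotation about the center: TR = Iα with I = MR².
With a = αR: T = (I/R²)a = M a, so Mg = (1 + 1.000)Ma.
a = g/(1 + 1.000) = 9.8/2.000 = 4.900 m/s².
T = 1.000·M·a = (1.000)(9.77)(4.900) = 47.87 N.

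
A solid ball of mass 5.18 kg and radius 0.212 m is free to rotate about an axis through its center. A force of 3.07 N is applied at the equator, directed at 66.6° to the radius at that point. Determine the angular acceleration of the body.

I = (2/5)MR² = (2/5)(5.18)(0.212)² = 0.09312 kg·m².
Only the tangential component produces torque: τ = F R sinθ = (3.07)(0.212) sin 66.6° = 0.5973 N·m.
From τ = Iα: α = 0.5973/0.09312 = 6.414 rad/s².

α ≈ 6.41 rad/s²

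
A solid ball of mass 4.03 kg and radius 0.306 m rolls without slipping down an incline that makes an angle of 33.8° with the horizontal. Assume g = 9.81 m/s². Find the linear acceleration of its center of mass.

Translation along the incline: Mg sinθ − f = Ma.
Rotation about the center: fR = Iα with I = (2/5)MR². No-slip gives a = αR, so f = (I/R²)a = (2/5)M a.
Substituting: Mg sinθ = (1 + 0.4000)Ma, so a = g sinθ/(1 + 0.4000) = (9.81) sin 33.8° / 1.400 = 3.898 m/s².

a ≈ 3.90 m/s²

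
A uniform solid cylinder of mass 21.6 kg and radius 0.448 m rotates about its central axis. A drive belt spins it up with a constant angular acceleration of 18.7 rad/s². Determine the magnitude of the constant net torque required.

τ ≈ 40.5 N·m

I = ½MR² = (1/2)(21.6)(0.448)² = 2.168 kg·m².
τ = Iα = (2.168)(18.70) = 40.53 N·m.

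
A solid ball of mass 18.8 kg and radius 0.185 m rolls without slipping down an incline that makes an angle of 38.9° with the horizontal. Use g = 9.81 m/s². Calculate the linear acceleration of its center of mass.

Translation along the incline: Mg sinθ − f = Ma.
Rotation about the center: fR = Iα with I = (2/5)MR². No-slip gives a = αR, so f = (I/R²)a = (2/5)M a.
Substituting: Mg sinθ = (1 + 0.4000)Ma, so a = g sinθ/(1 + 0.4000) = (9.81) sin 38.9° / 1.400 = 4.400 m/s².

a ≈ 4.40 m/s²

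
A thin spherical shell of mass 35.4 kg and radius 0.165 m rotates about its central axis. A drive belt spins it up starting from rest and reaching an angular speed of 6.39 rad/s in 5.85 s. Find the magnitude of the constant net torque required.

I = (2/3)MR² = (2/3)(35.4)(0.165)² = 0.6425 kg·m².
α = Δω/Δt = (6.39 − 0)/5.85 = 1.092 rad/s².
τ = Iα = (0.6425)(1.092) = 0.7018 N·m.

τ ≈ 0.702 N·m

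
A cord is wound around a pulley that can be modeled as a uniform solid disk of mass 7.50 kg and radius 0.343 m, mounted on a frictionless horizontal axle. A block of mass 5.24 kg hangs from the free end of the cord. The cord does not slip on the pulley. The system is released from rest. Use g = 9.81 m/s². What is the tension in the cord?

I = ½MR² = (1/2)(7.50)(0.343)² = 0.4412 kg·m².
Block: mg − T = ma. Pulley: TR = Iα. No-slip: a = αR, so T = (I/R²)a = 3.750·a.
Then mg = (m + 3.750)a, so a = (5.24)(9.81)/(5.24 + 3.750) = 5.718 m/s².
T = 3.750·a = 21.44 N.

T ≈ 21.4 N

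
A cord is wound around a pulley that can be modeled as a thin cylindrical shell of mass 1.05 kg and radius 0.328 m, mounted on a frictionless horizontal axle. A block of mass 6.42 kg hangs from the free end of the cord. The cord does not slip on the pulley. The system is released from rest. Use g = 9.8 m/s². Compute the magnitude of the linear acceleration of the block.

a ≈ 8.42 m/s²

I = MR² = (1.05)(0.328)² = 0.1130 kg·m².
Block: mg − T = ma. Pulley: TR = Iα. No-slip: a = αR, so T = (I/R²)a = 1.050·a.
Then mg = (m + 1.050)a, so a = (6.42)(9.8)/(6.42 + 1.050) = 8.422 m/s².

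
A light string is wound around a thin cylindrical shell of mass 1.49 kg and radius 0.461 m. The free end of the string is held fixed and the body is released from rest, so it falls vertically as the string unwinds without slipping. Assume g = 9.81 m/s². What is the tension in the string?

T ≈ 7.31 N

Translation: Mg − T = Ma. Rotation about the center: TR = Iα with I = MR².
With a = αR: T = (I/R²)a = M a, so Mg = (1 + 1.000)Ma.
a = g/(1 + 1.000) = 9.81/2.000 = 4.905 m/s².
T = 1.000·M·a = (1.000)(1.49)(4.905) = 7.308 N.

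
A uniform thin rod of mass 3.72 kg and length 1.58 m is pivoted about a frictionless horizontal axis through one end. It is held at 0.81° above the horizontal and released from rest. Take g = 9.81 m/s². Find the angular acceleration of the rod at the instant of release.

α ≈ 9.31 rad/s²

About the pivot, I = (1/3)ML² = (1/3)(3.72)(1.58)² = 3.096 kg·m².
The weight acts at the center, a distance L/2 = 0.7900 m from the pivot; τ = Mg(L/2) cos 0.81° = 28.83 N·m.
α = τ/I = 28.83/3.096 = 9.312 rad/s².
(Equivalently α = (3g/(2L)) cos 0.81° = 9.312 rad/s².)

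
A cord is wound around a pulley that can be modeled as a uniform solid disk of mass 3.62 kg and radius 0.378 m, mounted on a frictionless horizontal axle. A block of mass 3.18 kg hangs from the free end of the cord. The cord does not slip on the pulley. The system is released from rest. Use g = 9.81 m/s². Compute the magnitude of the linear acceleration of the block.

I = ½MR² = (1/2)(3.62)(0.378)² = 0.2586 kg·m².
Block: mg − T = ma. Pulley: TR = Iα. No-slip: a = αR, so T = (I/R²)a = 1.810·a.
Then mg = (m + 1.810)a, so a = (3.18)(9.81)/(3.18 + 1.810) = 6.252 m/s².

a ≈ 6.25 m/s²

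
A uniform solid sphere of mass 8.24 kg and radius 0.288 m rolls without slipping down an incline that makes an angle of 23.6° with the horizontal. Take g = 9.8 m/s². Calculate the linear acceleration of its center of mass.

a ≈ 2.80 m/s²

Translation along the incline: Mg sinθ − f = Ma.
Rotation about the center: fR = Iα with I = (2/5)MR². No-slip gives a = αR, so f = (I/R²)a = (2/5)M a.
Substituting: Mg sinθ = (1 + 0.4000)Ma, so a = g sinθ/(1 + 0.4000) = (9.8) sin 23.6° / 1.400 = 2.802 m/s².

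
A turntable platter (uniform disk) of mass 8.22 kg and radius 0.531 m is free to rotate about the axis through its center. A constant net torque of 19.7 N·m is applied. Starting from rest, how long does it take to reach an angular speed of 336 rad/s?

t ≈ 19.8 s

I = ½MR² = (1/2)(8.22)(0.531)² = 1.159 kg·m².
α = τ/I = 19.7/1.159 = 17.00 rad/s².
ω = αt ⇒ t = ω/α = 336/17.00 = 19.77 s.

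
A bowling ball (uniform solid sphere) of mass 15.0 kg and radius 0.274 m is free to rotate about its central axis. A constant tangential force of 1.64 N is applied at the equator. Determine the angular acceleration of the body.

I = (2/5)MR² = (2/5)(15.0)(0.274)² = 0.4505 kg·m².
τ = F R = (1.64)(0.274) = 0.4494 N·m.
From τ = Iα: α = 0.4494/0.4505 = 0.9976 rad/s².

α ≈ 0.998 rad/s²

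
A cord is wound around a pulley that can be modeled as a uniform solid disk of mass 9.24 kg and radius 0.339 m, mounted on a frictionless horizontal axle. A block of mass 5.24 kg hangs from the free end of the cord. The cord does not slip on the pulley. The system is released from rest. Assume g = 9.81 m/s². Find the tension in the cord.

T ≈ 24.1 N

I = ½MR² = (1/2)(9.24)(0.339)² = 0.5309 kg·m².
Block: mg − T = ma. Pulley: TR = Iα. No-slip: a = αR, so T = (I/R²)a = 4.620·a.
Then mg = (m + 4.620)a, so a = (5.24)(9.81)/(5.24 + 4.620) = 5.213 m/s².
T = 4.620·a = 24.09 N.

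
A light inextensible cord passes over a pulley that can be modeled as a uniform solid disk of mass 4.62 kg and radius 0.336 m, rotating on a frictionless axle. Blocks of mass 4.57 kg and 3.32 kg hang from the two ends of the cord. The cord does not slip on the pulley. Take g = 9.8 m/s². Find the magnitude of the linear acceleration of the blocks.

a ≈ 1.20 m/s²

I = ½MR² = (1/2)(4.62)(0.336)² = 0.2608 kg·m².
Heavier block: m₁g − T₁ = m₁a. Lighter block: T₂ − m₂g = m₂a.
Pulley: (T₁ − T₂)R = Iα = I(a/R), so T₁ − T₂ = (I/R²)a = (1/2)M_p a = 2.310·a.
Adding the three: (m₁ − m₂)g = (m₁ + m₂ + 2.310)a, so a = (4.57 − 3.32)(9.8)/(4.57 + 3.32 + 2.310) = 1.201 m/s².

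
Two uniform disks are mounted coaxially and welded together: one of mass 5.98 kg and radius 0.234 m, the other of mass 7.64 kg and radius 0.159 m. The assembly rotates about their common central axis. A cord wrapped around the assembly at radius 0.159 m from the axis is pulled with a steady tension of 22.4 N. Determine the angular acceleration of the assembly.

α ≈ 13.7 rad/s²

I = ½M₁R₁² + ½M₂R₂² = ½(5.98)(0.234)² + ½(7.64)(0.159)² = 0.2603 kg·m².
τ = F r = (22.4)(0.159) = 3.562 N·m.
α = τ/I = 3.562/0.2603 = 13.68 rad/s².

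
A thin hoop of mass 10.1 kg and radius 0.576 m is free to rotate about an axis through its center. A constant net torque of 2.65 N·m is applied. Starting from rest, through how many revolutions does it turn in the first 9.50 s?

I = MR² = (10.1)(0.576)² = 3.351 kg·m².
α = τ/I = 2.65/3.351 = 0.7908 rad/s².
θ = ½αt² = ½(0.7908)(9.50)² = 35.69 rad.
Revolutions = θ/(2π) = 5.680.

≈ 5.68 revolutions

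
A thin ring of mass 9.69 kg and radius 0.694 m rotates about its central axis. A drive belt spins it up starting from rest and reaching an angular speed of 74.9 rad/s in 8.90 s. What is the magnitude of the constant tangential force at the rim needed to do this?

I = MR² = (9.69)(0.694)² = 4.667 kg·m².
α = Δω/Δt = (74.9 − 0)/8.90 = 8.416 rad/s².
The required torque is τ = Iα = (4.667)(8.416) = 39.28 N·m.
A tangential force at the rim gives τ = FR, so F = τ/R = 39.28/0.694 = 56.59 N.

F ≈ 56.6 N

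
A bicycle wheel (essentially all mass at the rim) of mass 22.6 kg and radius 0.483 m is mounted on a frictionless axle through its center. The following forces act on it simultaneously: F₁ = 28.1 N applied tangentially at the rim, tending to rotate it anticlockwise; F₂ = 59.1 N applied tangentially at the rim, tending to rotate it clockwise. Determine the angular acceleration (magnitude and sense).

α ≈ 2.84 rad/s², clockwise

I = MR² = (22.6)(0.483)² = 5.272 kg·m².
Taking anticlockwise as positive: τ₁ = +(28.1)(0.483) = +13.57 N·m; τ₂ = −(59.1)(0.483) = −28.55 N·m.
Net torque τ = -14.97 N·m.
α = τ/I = -14.97/5.272 = -2.840 rad/s².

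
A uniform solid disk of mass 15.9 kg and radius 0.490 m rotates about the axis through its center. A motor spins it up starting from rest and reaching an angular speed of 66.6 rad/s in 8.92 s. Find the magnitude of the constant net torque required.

I = ½MR² = (1/2)(15.9)(0.490)² = 1.909 kg·m².
α = Δω/Δt = (66.6 − 0)/8.92 = 7.466 rad/s².
τ = Iα = (1.909)(7.466) = 14.25 N·m.

τ ≈ 14.3 N·m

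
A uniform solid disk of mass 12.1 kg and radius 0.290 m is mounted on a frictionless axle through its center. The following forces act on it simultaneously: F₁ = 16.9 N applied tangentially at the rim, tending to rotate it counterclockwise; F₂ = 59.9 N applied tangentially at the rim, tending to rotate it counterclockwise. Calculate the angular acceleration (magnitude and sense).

I = ½MR² = (1/2)(12.1)(0.290)² = 0.5088 kg·m².
Taking counterclockwise as positive: τ₁ = +(16.9)(0.290) = +4.901 N·m; τ₂ = +(59.9)(0.290) = +17.37 N·m.
Net torque τ = 22.27 N·m.
α = τ/I = 22.27/0.5088 = 43.77 rad/s².

α ≈ 43.8 rad/s², counterclockwise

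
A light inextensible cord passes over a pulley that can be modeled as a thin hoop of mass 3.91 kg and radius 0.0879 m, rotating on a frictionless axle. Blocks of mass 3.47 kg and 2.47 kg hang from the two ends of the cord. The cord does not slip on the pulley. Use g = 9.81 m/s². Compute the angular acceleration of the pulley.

I = MR² = (3.91)(0.0879)² = 0.03021 kg·m².
Heavier block: m₁g − T₁ = m₁a. Lighter block: T₂ − m₂g = m₂a.
Pulley: (T₁ − T₂)R = Iα = I(a/R), so T₁ − T₂ = (I/R²)a = 1·M_p a = 3.910·a.
Adding the three: (m₁ − m₂)g = (m₁ + m₂ + 3.910)a, so a = (3.47 − 2.47)(9.81)/(3.47 + 2.47 + 3.910) = 0.9959 m/s².
α = a/R = 0.9959/0.0879 = 11.33 rad/s².

α ≈ 11.3 rad/s²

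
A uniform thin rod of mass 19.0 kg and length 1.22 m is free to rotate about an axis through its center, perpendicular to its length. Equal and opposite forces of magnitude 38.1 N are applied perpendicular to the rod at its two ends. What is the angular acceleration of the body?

α ≈ 19.7 rad/s²

I = (1/12)ML² = (1/12)(19.0)(1.22)² = 2.357 kg·m².
The couple gives τ = F·(L/2) + F·(L/2) = F L = (38.1)(1.22) = 46.48 N·m.
From τ = Iα: α = 46.48/2.357 = 19.72 rad/s².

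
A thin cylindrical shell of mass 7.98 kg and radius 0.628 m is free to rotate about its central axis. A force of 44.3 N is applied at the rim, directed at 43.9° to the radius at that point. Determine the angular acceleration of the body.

I = MR² = (7.98)(0.628)² = 3.147 kg·m².
Only the tangential component produces torque: τ = F R sinθ = (44.3)(0.628) sin 43.9° = 19.29 N·m.
Newton's second law for rotation, τ = Iα, gives α = τ/I = 19.29/3.147 = 6.130 rad/s².

α ≈ 6.13 rad/s²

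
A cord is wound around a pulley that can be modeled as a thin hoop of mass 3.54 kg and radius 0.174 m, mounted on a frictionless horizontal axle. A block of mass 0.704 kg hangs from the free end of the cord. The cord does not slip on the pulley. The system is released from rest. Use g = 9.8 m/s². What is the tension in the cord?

T ≈ 5.75 N

I = MR² = (3.54)(0.174)² = 0.1072 kg·m².
Block: mg − T = ma. Pulley: TR = Iα. No-slip: a = αR, so T = (I/R²)a = 3.540·a.
Then mg = (m + 3.540)a, so a = (0.704)(9.8)/(0.704 + 3.540) = 1.626 m/s².
T = 3.540·a = 5.755 N.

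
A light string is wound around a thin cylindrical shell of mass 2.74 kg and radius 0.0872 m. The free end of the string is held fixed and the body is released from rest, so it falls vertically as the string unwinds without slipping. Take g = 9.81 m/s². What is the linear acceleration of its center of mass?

Translation: Mg − T = Ma. Rotation about the center: TR = Iα with I = MR².
With a = αR: T = (I/R²)a = M a, so Mg = (1 + 1.000)Ma.
a = g/(1 + 1.000) = 9.81/2.000 = 4.905 m/s².

a ≈ 4.91 m/s²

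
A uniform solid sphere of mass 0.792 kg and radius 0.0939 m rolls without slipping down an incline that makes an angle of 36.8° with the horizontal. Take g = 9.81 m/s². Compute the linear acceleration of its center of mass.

a ≈ 4.20 m/s²

Translation along the incline: Mg sinθ − f = Ma.
Rotation about the center: fR = Iα with I = (2/5)MR². No-slip gives a = αR, so f = (I/R²)a = (2/5)M a.
Substituting: Mg sinθ = (1 + 0.4000)Ma, so a = g sinθ/(1 + 0.4000) = (9.81) sin 36.8° / 1.400 = 4.197 m/s².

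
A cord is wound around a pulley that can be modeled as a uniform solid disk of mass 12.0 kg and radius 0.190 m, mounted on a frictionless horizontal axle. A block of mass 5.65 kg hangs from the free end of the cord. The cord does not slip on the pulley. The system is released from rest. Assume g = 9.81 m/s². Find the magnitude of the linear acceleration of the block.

I = ½MR² = (1/2)(12.0)(0.190)² = 0.2166 kg·m².
Block: mg − T = ma. Pulley: TR = Iα. No-slip: a = αR, so T = (I/R²)a = 6.000·a.
Then mg = (m + 6.000)a, so a = (5.65)(9.81)/(5.65 + 6.000) = 4.758 m/s².

a ≈ 4.76 m/s²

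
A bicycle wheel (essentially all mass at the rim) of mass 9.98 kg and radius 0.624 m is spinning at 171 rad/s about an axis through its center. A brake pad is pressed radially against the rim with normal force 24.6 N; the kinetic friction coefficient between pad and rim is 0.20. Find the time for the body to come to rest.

t ≈ 216 s

I = MR² = (9.98)(0.624)² = 3.886 kg·m².
Friction force f = μN = (0.20)(24.6) = 4.920 N at the rim; torque magnitude τ = fR = 3.070 N·m, opposing ω.
|α| = τ/I = 3.070/3.886 = 0.7900 rad/s² (deceleration).
0 = ω₀ − |α|t ⇒ t = ω₀/|α| = 171/0.7900 = 216.4 s.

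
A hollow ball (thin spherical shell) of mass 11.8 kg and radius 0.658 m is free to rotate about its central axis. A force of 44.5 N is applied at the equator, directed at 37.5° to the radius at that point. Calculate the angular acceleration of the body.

α ≈ 5.23 rad/s²

I = (2/3)MR² = (2/3)(11.8)(0.658)² = 3.406 kg·m².
Only the tangential component produces torque: τ = F R sinθ = (44.5)(0.658) sin 37.5° = 17.83 N·m.
From τ = Iα: α = 17.83/3.406 = 5.233 rad/s².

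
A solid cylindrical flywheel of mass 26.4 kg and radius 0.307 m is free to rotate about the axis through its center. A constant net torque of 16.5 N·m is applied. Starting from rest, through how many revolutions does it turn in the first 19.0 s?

≈ 381 revolutions

I = ½MR² = (1/2)(26.4)(0.307)² = 1.244 kg·m².
α = τ/I = 16.5/1.244 = 13.26 rad/s².
θ = ½αt² = ½(13.26)(19.0)² = 2394 rad.
Revolutions = θ/(2π) = 381.0.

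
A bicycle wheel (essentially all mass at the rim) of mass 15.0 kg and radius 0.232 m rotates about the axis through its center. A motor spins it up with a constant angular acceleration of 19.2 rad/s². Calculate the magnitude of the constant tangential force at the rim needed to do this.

F ≈ 66.8 N

I = MR² = (15.0)(0.232)² = 0.8074 kg·m².
The required torque is τ = Iα = (0.8074)(19.20) = 15.50 N·m.
A tangential force at the rim gives τ = FR, so F = τ/R = 15.50/0.232 = 66.82 N.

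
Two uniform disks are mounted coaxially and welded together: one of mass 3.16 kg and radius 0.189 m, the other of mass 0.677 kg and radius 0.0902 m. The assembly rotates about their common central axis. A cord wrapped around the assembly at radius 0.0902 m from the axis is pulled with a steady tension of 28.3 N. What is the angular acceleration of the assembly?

I = ½M₁R₁² + ½M₂R₂² = ½(3.16)(0.189)² + ½(0.677)(0.0902)² = 0.05919 kg·m².
τ = F r = (28.3)(0.0902) = 2.553 N·m.
α = τ/I = 2.553/0.05919 = 43.12 rad/s².

α ≈ 43.1 rad/s²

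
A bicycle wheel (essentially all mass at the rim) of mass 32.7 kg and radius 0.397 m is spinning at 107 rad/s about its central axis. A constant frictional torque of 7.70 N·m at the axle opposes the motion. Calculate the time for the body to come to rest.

t ≈ 71.6 s

I = MR² = (32.7)(0.397)² = 5.154 kg·m².
The net torque has magnitude 7.70 N·m, opposing ω.
|α| = τ/I = 7.700/5.154 = 1.494 rad/s² (deceleration).
0 = ω₀ − |α|t ⇒ t = ω₀/|α| = 107/1.494 = 71.62 s.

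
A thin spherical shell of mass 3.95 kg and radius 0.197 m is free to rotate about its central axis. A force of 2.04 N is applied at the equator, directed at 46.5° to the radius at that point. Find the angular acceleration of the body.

α ≈ 2.85 rad/s²

I = (2/3)MR² = (2/3)(3.95)(0.197)² = 0.1022 kg·m².
Only the tangential component produces torque: τ = F R sinθ = (2.04)(0.197) sin 46.5° = 0.2915 N·m.
Newton's second law for rotation, τ = Iα, gives α = τ/I = 0.2915/0.1022 = 2.852 rad/s².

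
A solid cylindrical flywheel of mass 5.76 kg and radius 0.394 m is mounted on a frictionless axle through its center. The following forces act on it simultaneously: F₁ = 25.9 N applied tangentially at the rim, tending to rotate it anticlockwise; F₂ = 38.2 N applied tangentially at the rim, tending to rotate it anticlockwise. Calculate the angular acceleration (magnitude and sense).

I = ½MR² = (1/2)(5.76)(0.394)² = 0.4471 kg·m².
Taking anticlockwise as positive: τ₁ = +(25.9)(0.394) = +10.20 N·m; τ₂ = +(38.2)(0.394) = +15.05 N·m.
Net torque τ = 25.26 N·m.
α = τ/I = 25.26/0.4471 = 56.49 rad/s².

α ≈ 56.5 rad/s², anticlockwise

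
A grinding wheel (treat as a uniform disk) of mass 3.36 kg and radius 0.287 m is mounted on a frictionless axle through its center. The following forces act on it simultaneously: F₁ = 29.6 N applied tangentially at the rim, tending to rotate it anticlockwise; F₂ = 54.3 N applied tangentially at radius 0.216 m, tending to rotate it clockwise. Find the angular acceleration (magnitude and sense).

I = ½MR² = (1/2)(3.36)(0.287)² = 0.1384 kg·m².
Taking anticlockwise as positive: τ₁ = +(29.6)(0.287) = +8.495 N·m; τ₂ = −(54.3)(0.216) = −11.73 N·m.
Net torque τ = -3.234 N·m.
α = τ/I = -3.234/0.1384 = -23.37 rad/s².

α ≈ 23.4 rad/s², clockwise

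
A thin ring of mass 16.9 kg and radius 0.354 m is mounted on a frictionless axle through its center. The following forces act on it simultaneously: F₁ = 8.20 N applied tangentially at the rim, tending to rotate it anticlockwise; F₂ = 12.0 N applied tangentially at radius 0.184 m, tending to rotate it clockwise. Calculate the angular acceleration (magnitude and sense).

α ≈ 0.328 rad/s², anticlockwise

I = MR² = (16.9)(0.354)² = 2.118 kg·m².
Taking anticlockwise as positive: τ₁ = +(8.20)(0.354) = +2.903 N·m; τ₂ = −(12.0)(0.184) = −2.208 N·m.
Net torque τ = 0.6948 N·m.
α = τ/I = 0.6948/2.118 = 0.3281 rad/s².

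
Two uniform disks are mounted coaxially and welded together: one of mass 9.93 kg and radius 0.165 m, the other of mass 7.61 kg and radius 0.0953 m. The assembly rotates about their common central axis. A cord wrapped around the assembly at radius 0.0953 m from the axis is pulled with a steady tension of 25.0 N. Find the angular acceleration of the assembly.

α ≈ 14.0 rad/s²

I = ½M₁R₁² + ½M₂R₂² = ½(9.93)(0.165)² + ½(7.61)(0.0953)² = 0.1697 kg·m².
τ = F r = (25.0)(0.0953) = 2.382 N·m.
α = τ/I = 2.382/0.1697 = 14.04 rad/s².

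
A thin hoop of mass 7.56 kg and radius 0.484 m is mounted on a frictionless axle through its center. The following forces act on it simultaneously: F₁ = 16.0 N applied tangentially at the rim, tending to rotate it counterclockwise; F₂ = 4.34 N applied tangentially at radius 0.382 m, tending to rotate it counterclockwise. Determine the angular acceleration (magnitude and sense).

α ≈ 5.31 rad/s², counterclockwise

I = MR² = (7.56)(0.484)² = 1.771 kg·m².
Taking counterclockwise as positive: τ₁ = +(16.0)(0.484) = +7.744 N·m; τ₂ = +(4.34)(0.382) = +1.658 N·m.
Net torque τ = 9.402 N·m.
α = τ/I = 9.402/1.771 = 5.309 rad/s².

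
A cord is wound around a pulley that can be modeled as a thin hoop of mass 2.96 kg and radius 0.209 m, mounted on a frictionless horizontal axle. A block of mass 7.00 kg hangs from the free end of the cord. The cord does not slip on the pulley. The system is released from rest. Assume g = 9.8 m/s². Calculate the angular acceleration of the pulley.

I = MR² = (2.96)(0.209)² = 0.1293 kg·m².
Block: mg − T = ma. Pulley: TR = Iα. No-slip: a = αR, so T = (I/R²)a = 2.960·a.
Then mg = (m + 2.960)a, so a = (7.00)(9.8)/(7.00 + 2.960) = 6.888 m/s².
α = a/R = 6.888/0.209 = 32.95 rad/s².

α ≈ 33.0 rad/s²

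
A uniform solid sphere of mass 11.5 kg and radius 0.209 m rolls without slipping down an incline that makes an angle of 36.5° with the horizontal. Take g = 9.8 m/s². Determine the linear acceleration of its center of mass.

Translation along the incline: Mg sinθ − f = Ma.
Rotation about the center: fR = Iα with I = (2/5)MR². No-slip gives a = αR, so f = (I/R²)a = (2/5)M a.
Substituting: Mg sinθ = (1 + 0.4000)Ma, so a = g sinθ/(1 + 0.4000) = (9.8) sin 36.5° / 1.400 = 4.164 m/s².

a ≈ 4.16 m/s²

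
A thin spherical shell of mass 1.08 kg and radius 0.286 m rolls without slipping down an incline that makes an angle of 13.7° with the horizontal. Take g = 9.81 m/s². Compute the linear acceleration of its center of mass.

Translation along the incline: Mg sinθ − f = Ma.
Rotation about the center: fR = Iα with I = (2/3)MR². No-slip gives a = αR, so f = (I/R²)a = (2/3)M a.
Substituting: Mg sinθ = (1 + 0.6667)Ma, so a = g sinθ/(1 + 0.6667) = (9.81) sin 13.7° / 1.667 = 1.394 m/s².

a ≈ 1.39 m/s²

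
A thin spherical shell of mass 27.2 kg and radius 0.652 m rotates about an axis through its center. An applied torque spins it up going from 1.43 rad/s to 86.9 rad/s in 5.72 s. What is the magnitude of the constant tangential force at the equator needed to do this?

F ≈ 177 N

I = (2/3)MR² = (2/3)(27.2)(0.652)² = 7.709 kg·m².
α = Δω/Δt = (86.9 − 1.43)/5.72 = 14.94 rad/s².
The required torque is τ = Iα = (7.709)(14.94) = 115.2 N·m.
A tangential force at the equator gives τ = FR, so F = τ/R = 115.2/0.652 = 176.7 N.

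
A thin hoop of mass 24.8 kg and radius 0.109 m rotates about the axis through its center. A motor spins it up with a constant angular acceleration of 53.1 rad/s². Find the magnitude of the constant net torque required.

I = MR² = (24.8)(0.109)² = 0.2946 kg·m².
τ = Iα = (0.2946)(53.10) = 15.65 N·m.

τ ≈ 15.6 N·m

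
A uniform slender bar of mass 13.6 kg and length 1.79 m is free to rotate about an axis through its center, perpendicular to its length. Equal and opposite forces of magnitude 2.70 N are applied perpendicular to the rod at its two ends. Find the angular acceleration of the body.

α ≈ 1.33 rad/s²

I = (1/12)ML² = (1/12)(13.6)(1.79)² = 3.631 kg·m².
The couple gives τ = F·(L/2) + F·(L/2) = F L = (2.70)(1.79) = 4.833 N·m.
From τ = Iα: α = 4.833/3.631 = 1.331 rad/s².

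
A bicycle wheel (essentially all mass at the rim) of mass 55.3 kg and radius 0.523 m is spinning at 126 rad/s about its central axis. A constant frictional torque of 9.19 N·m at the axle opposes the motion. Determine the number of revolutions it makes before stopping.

I = MR² = (55.3)(0.523)² = 15.13 kg·m².
The net torque has magnitude 9.19 N·m, opposing ω.
|α| = τ/I = 9.190/15.13 = 0.6076 rad/s² (deceleration).
ω² = ω₀² − 2|α|θ with ω = 0 ⇒ θ = ω₀²/(2|α|) = 13070 rad = 2079 rev.

≈ 2080 revolutions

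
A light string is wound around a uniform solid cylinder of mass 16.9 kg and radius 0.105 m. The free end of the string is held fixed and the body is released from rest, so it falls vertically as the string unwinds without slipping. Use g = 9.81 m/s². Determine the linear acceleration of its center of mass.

a ≈ 6.54 m/s²

Translation: Mg − T = Ma. Rotation about the center: TR = Iα with I = ½MR².
With a = αR: T = (I/R²)a = (1/2)M a, so Mg = (1 + 0.5000)Ma.
a = g/(1 + 0.5000) = 9.81/1.500 = 6.540 m/s².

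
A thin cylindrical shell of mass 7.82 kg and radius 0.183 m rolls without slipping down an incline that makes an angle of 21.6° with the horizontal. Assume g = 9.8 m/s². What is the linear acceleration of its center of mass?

a ≈ 1.80 m/s²

Translation along the incline: Mg sinθ − f = Ma.
Rotation about the center: fR = Iα with I = MR². No-slip gives a = αR, so f = (I/R²)a = M a.
Substituting: Mg sinθ = (1 + 1.000)Ma, so a = g sinθ/(1 + 1.000) = (9.8) sin 21.6° / 2.000 = 1.804 m/s².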